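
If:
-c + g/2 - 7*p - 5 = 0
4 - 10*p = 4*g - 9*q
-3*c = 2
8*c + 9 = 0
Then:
No Solution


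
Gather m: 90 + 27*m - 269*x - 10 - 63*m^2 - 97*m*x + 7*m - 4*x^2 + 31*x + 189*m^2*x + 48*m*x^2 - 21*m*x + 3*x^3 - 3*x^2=m^2*(189*x - 63) + m*(48*x^2 - 118*x + 34) + 3*x^3 - 7*x^2 - 238*x + 80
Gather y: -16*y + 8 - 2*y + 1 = 9 - 18*y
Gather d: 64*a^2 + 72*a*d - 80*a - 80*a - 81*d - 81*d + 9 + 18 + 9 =64*a^2 - 160*a + d*(72*a - 162) + 36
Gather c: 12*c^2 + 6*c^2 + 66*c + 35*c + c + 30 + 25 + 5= 18*c^2 + 102*c + 60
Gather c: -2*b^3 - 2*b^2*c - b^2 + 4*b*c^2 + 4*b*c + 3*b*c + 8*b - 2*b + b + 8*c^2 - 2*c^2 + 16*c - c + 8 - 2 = -2*b^3 - b^2 + 7*b + c^2*(4*b + 6) + c*(-2*b^2 + 7*b + 15) + 6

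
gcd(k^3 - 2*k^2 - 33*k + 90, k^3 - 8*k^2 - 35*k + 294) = k + 6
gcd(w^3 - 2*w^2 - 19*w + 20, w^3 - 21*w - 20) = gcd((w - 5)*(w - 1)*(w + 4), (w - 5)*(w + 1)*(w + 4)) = w^2 - w - 20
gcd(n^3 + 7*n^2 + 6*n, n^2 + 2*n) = n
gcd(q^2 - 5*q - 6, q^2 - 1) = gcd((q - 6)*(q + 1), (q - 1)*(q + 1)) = q + 1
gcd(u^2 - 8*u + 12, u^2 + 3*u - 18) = 1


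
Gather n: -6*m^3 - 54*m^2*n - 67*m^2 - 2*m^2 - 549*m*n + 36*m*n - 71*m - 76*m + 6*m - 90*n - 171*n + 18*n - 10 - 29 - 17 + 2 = -6*m^3 - 69*m^2 - 141*m + n*(-54*m^2 - 513*m - 243) - 54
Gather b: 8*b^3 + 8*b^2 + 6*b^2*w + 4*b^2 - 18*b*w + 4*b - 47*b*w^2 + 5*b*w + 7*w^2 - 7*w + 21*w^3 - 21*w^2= 8*b^3 + b^2*(6*w + 12) + b*(-47*w^2 - 13*w + 4) + 21*w^3 - 14*w^2 - 7*w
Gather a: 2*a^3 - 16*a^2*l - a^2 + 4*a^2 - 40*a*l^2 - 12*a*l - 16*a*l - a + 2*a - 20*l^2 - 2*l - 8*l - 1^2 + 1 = 2*a^3 + a^2*(3 - 16*l) + a*(-40*l^2 - 28*l + 1) - 20*l^2 - 10*l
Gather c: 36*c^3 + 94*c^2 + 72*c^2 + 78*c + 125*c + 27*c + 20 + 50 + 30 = 36*c^3 + 166*c^2 + 230*c + 100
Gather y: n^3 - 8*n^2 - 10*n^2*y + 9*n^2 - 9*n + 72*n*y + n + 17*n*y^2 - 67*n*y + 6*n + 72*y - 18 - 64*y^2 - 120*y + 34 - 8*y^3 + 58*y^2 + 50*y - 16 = n^3 + n^2 - 2*n - 8*y^3 + y^2*(17*n - 6) + y*(-10*n^2 + 5*n + 2)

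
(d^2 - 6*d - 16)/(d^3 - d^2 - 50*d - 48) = (d + 2)/(d^2 + 7*d + 6)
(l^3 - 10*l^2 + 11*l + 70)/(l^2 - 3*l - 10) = l - 7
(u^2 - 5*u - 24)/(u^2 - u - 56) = (u + 3)/(u + 7)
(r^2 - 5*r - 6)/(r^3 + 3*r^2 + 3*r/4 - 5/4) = 4*(r - 6)/(4*r^2 + 8*r - 5)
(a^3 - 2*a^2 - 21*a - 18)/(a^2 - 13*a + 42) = (a^2 + 4*a + 3)/(a - 7)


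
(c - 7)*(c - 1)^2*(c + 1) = c^4 - 8*c^3 + 6*c^2 + 8*c - 7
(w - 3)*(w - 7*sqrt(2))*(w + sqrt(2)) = w^3 - 6*sqrt(2)*w^2 - 3*w^2 - 14*w + 18*sqrt(2)*w + 42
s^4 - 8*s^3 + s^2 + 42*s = s*(s - 7)*(s - 3)*(s + 2)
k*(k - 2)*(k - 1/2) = k^3 - 5*k^2/2 + k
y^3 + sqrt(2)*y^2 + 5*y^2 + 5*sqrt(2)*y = y*(y + 5)*(y + sqrt(2))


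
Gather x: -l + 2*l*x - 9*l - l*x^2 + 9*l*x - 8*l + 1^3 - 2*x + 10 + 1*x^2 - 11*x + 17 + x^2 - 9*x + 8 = -18*l + x^2*(2 - l) + x*(11*l - 22) + 36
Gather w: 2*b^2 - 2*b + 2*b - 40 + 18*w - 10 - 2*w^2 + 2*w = 2*b^2 - 2*w^2 + 20*w - 50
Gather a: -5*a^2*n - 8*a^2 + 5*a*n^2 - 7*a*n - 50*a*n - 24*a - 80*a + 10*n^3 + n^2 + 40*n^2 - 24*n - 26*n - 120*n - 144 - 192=a^2*(-5*n - 8) + a*(5*n^2 - 57*n - 104) + 10*n^3 + 41*n^2 - 170*n - 336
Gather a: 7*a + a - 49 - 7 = 8*a - 56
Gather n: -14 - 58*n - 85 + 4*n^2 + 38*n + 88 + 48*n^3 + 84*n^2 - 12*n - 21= 48*n^3 + 88*n^2 - 32*n - 32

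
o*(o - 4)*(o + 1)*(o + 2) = o^4 - o^3 - 10*o^2 - 8*o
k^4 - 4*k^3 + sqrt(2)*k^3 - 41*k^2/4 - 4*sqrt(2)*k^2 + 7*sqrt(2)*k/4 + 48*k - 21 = (k - 7/2)*(k - 1/2)*(k - 2*sqrt(2))*(k + 3*sqrt(2))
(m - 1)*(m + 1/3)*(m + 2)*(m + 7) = m^4 + 25*m^3/3 + 23*m^2/3 - 37*m/3 - 14/3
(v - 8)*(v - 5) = v^2 - 13*v + 40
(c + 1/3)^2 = c^2 + 2*c/3 + 1/9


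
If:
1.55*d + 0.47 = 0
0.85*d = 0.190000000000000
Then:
No Solution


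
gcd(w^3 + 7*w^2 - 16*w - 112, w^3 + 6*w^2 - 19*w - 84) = w^2 + 3*w - 28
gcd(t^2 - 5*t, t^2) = t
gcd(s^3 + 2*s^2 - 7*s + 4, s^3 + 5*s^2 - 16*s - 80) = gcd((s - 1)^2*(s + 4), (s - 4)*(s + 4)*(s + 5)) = s + 4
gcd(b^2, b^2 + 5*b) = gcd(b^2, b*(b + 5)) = b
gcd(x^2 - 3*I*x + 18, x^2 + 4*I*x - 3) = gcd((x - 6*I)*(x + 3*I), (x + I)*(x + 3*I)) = x + 3*I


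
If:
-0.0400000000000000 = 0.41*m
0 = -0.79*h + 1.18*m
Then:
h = -0.15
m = -0.10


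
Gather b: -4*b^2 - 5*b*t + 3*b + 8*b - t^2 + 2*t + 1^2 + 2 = -4*b^2 + b*(11 - 5*t) - t^2 + 2*t + 3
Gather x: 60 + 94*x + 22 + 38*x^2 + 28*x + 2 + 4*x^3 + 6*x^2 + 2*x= 4*x^3 + 44*x^2 + 124*x + 84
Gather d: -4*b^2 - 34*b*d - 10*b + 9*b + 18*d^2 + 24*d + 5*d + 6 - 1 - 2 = -4*b^2 - b + 18*d^2 + d*(29 - 34*b) + 3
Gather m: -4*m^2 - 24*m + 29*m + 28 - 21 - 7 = -4*m^2 + 5*m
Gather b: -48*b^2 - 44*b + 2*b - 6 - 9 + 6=-48*b^2 - 42*b - 9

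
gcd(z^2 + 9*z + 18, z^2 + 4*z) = 1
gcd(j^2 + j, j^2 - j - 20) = 1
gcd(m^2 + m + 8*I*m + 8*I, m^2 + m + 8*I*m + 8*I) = m^2 + m*(1 + 8*I) + 8*I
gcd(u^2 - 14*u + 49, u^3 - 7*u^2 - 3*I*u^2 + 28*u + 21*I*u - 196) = u - 7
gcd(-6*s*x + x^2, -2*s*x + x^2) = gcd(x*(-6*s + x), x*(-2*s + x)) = x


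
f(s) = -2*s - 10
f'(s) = -2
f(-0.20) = -9.60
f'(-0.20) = -2.00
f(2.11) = -14.22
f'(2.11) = -2.00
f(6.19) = -22.38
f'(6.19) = -2.00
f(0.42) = -10.84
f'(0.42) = -2.00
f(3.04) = -16.08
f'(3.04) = -2.00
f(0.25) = -10.50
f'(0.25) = -2.00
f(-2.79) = -4.42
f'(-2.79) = -2.00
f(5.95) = -21.90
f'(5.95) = -2.00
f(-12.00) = 14.00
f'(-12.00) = -2.00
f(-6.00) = 2.00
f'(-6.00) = -2.00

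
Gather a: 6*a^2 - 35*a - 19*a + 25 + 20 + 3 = 6*a^2 - 54*a + 48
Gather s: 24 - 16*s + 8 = 32 - 16*s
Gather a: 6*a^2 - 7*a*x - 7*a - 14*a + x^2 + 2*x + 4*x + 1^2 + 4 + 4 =6*a^2 + a*(-7*x - 21) + x^2 + 6*x + 9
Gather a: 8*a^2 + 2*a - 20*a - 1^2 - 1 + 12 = 8*a^2 - 18*a + 10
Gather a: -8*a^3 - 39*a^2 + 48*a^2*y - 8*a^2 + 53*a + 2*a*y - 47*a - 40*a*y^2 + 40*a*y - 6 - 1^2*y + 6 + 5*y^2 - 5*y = -8*a^3 + a^2*(48*y - 47) + a*(-40*y^2 + 42*y + 6) + 5*y^2 - 6*y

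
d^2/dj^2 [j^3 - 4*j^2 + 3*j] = 6*j - 8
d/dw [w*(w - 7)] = 2*w - 7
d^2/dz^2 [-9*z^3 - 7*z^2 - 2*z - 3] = -54*z - 14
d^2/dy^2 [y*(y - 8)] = 2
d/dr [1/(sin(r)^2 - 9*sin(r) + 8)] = (9 - 2*sin(r))*cos(r)/(sin(r)^2 - 9*sin(r) + 8)^2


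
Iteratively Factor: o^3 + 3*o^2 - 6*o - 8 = (o + 4)*(o^2 - o - 2) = (o + 1)*(o + 4)*(o - 2)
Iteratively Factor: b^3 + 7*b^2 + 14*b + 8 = (b + 4)*(b^2 + 3*b + 2) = (b + 2)*(b + 4)*(b + 1)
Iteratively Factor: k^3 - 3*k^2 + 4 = (k - 2)*(k^2 - k - 2) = (k - 2)^2*(k + 1)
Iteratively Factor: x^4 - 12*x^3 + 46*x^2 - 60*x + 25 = (x - 5)*(x^3 - 7*x^2 + 11*x - 5) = (x - 5)^2*(x^2 - 2*x + 1) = (x - 5)^2*(x - 1)*(x - 1)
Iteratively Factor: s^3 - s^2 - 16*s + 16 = (s - 4)*(s^2 + 3*s - 4) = (s - 4)*(s + 4)*(s - 1)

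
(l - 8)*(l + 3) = l^2 - 5*l - 24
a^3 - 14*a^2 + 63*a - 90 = (a - 6)*(a - 5)*(a - 3)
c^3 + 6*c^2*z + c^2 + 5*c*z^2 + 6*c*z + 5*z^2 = (c + 1)*(c + z)*(c + 5*z)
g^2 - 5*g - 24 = (g - 8)*(g + 3)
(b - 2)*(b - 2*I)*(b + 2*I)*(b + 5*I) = b^4 - 2*b^3 + 5*I*b^3 + 4*b^2 - 10*I*b^2 - 8*b + 20*I*b - 40*I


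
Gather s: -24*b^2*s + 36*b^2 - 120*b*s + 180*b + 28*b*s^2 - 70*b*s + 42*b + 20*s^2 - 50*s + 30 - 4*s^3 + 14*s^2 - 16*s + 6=36*b^2 + 222*b - 4*s^3 + s^2*(28*b + 34) + s*(-24*b^2 - 190*b - 66) + 36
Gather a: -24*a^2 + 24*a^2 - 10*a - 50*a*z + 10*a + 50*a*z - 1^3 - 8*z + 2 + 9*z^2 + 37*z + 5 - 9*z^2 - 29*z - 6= 0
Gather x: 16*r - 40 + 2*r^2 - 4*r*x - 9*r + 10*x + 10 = 2*r^2 + 7*r + x*(10 - 4*r) - 30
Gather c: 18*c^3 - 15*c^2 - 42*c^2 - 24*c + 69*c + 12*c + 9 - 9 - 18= 18*c^3 - 57*c^2 + 57*c - 18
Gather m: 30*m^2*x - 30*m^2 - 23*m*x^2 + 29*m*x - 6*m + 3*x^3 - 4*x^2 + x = m^2*(30*x - 30) + m*(-23*x^2 + 29*x - 6) + 3*x^3 - 4*x^2 + x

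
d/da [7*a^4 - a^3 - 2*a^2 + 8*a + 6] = 28*a^3 - 3*a^2 - 4*a + 8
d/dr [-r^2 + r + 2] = 1 - 2*r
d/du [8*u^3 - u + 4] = 24*u^2 - 1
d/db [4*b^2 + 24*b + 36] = 8*b + 24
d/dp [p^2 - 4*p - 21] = 2*p - 4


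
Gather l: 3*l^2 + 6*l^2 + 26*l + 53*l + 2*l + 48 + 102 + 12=9*l^2 + 81*l + 162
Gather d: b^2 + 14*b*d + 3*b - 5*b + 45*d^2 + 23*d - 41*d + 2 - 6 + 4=b^2 - 2*b + 45*d^2 + d*(14*b - 18)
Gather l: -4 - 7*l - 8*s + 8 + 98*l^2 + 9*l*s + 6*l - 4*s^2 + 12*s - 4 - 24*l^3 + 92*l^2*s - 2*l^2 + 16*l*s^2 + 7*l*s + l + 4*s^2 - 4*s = -24*l^3 + l^2*(92*s + 96) + l*(16*s^2 + 16*s)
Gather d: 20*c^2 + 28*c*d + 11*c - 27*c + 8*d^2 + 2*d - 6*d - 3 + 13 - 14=20*c^2 - 16*c + 8*d^2 + d*(28*c - 4) - 4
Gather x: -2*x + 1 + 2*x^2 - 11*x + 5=2*x^2 - 13*x + 6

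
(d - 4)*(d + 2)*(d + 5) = d^3 + 3*d^2 - 18*d - 40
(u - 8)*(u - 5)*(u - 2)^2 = u^4 - 17*u^3 + 96*u^2 - 212*u + 160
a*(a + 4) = a^2 + 4*a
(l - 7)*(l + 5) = l^2 - 2*l - 35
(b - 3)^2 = b^2 - 6*b + 9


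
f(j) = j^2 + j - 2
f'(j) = 2*j + 1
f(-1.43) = -1.39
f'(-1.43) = -1.86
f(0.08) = -1.91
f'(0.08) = 1.16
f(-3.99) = 9.93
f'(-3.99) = -6.98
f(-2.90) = 3.51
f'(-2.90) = -4.80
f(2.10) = 4.51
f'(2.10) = 5.20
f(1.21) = 0.67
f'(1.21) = 3.42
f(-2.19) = 0.61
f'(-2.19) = -3.38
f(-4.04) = 10.28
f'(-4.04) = -7.08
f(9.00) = 88.00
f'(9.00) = 19.00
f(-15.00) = 208.00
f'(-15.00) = -29.00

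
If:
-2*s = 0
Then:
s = 0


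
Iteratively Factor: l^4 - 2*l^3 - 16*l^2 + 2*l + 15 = (l + 1)*(l^3 - 3*l^2 - 13*l + 15) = (l - 1)*(l + 1)*(l^2 - 2*l - 15) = (l - 1)*(l + 1)*(l + 3)*(l - 5)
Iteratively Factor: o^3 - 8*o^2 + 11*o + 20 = (o - 5)*(o^2 - 3*o - 4) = (o - 5)*(o - 4)*(o + 1)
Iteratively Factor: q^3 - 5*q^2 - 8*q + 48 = (q - 4)*(q^2 - q - 12) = (q - 4)^2*(q + 3)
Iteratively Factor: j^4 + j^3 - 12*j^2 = (j)*(j^3 + j^2 - 12*j) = j*(j + 4)*(j^2 - 3*j) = j^2*(j + 4)*(j - 3)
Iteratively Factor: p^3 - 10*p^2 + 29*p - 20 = (p - 1)*(p^2 - 9*p + 20) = (p - 4)*(p - 1)*(p - 5)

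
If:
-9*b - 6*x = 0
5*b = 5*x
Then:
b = 0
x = 0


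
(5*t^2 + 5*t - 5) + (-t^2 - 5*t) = 4*t^2 - 5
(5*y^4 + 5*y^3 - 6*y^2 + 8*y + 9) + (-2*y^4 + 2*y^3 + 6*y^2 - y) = 3*y^4 + 7*y^3 + 7*y + 9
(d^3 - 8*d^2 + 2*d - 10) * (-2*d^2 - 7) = -2*d^5 + 16*d^4 - 11*d^3 + 76*d^2 - 14*d + 70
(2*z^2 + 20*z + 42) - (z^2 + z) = z^2 + 19*z + 42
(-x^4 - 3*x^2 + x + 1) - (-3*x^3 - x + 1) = -x^4 + 3*x^3 - 3*x^2 + 2*x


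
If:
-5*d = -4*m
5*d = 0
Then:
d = 0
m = 0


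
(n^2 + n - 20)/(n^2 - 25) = (n - 4)/(n - 5)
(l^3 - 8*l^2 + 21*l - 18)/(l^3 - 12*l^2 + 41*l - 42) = (l - 3)/(l - 7)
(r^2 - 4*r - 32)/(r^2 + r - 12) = (r - 8)/(r - 3)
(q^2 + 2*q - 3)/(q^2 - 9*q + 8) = (q + 3)/(q - 8)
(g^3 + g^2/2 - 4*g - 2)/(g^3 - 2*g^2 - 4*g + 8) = (g + 1/2)/(g - 2)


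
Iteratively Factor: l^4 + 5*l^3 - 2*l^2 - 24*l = (l - 2)*(l^3 + 7*l^2 + 12*l) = (l - 2)*(l + 3)*(l^2 + 4*l) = (l - 2)*(l + 3)*(l + 4)*(l)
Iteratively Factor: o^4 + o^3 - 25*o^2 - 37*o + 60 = (o - 5)*(o^3 + 6*o^2 + 5*o - 12) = (o - 5)*(o + 3)*(o^2 + 3*o - 4) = (o - 5)*(o + 3)*(o + 4)*(o - 1)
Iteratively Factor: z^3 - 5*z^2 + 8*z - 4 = (z - 2)*(z^2 - 3*z + 2) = (z - 2)*(z - 1)*(z - 2)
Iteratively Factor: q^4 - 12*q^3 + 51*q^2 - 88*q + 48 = (q - 1)*(q^3 - 11*q^2 + 40*q - 48) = (q - 4)*(q - 1)*(q^2 - 7*q + 12) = (q - 4)*(q - 3)*(q - 1)*(q - 4)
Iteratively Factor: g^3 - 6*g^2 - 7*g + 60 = (g - 4)*(g^2 - 2*g - 15) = (g - 4)*(g + 3)*(g - 5)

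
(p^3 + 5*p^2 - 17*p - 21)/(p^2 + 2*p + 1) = (p^2 + 4*p - 21)/(p + 1)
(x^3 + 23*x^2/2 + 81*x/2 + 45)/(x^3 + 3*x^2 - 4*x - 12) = (x^2 + 17*x/2 + 15)/(x^2 - 4)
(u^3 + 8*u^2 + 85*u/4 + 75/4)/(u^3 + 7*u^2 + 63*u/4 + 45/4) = (2*u + 5)/(2*u + 3)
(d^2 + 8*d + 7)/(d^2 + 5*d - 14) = (d + 1)/(d - 2)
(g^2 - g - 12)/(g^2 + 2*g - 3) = (g - 4)/(g - 1)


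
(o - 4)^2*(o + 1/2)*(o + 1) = o^4 - 13*o^3/2 + 9*o^2/2 + 20*o + 8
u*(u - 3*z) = u^2 - 3*u*z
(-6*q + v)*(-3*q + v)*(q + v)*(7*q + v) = 126*q^4 + 81*q^3*v - 47*q^2*v^2 - q*v^3 + v^4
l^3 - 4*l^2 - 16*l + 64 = (l - 4)^2*(l + 4)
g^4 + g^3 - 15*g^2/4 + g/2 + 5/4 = (g - 1)^2*(g + 1/2)*(g + 5/2)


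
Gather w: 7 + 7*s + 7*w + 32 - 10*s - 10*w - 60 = -3*s - 3*w - 21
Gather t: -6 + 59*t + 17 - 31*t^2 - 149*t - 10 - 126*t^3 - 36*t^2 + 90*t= -126*t^3 - 67*t^2 + 1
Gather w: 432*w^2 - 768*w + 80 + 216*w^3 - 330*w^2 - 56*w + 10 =216*w^3 + 102*w^2 - 824*w + 90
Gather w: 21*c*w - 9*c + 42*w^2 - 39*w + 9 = -9*c + 42*w^2 + w*(21*c - 39) + 9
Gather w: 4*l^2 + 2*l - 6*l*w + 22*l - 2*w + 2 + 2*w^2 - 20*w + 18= 4*l^2 + 24*l + 2*w^2 + w*(-6*l - 22) + 20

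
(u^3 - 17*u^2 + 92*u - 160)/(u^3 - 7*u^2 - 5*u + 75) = (u^2 - 12*u + 32)/(u^2 - 2*u - 15)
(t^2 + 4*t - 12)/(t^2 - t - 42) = (t - 2)/(t - 7)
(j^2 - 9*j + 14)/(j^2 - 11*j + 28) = (j - 2)/(j - 4)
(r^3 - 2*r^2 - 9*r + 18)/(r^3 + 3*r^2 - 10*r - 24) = (r^2 + r - 6)/(r^2 + 6*r + 8)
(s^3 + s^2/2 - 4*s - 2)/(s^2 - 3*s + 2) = (s^2 + 5*s/2 + 1)/(s - 1)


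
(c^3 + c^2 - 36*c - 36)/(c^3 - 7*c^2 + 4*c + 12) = (c + 6)/(c - 2)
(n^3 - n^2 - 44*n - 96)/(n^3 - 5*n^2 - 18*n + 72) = (n^2 - 5*n - 24)/(n^2 - 9*n + 18)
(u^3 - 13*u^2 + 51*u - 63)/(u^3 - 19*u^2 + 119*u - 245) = (u^2 - 6*u + 9)/(u^2 - 12*u + 35)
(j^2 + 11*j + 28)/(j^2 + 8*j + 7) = (j + 4)/(j + 1)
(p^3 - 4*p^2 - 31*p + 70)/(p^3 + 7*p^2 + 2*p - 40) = (p - 7)/(p + 4)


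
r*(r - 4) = r^2 - 4*r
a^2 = a^2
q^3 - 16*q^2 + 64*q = q*(q - 8)^2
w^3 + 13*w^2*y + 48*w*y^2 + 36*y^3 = (w + y)*(w + 6*y)^2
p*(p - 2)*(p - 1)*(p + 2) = p^4 - p^3 - 4*p^2 + 4*p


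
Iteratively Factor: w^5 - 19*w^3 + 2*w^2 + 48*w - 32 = (w + 4)*(w^4 - 4*w^3 - 3*w^2 + 14*w - 8) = (w - 4)*(w + 4)*(w^3 - 3*w + 2) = (w - 4)*(w - 1)*(w + 4)*(w^2 + w - 2) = (w - 4)*(w - 1)^2*(w + 4)*(w + 2)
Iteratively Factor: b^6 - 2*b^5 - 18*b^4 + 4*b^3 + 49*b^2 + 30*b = (b - 5)*(b^5 + 3*b^4 - 3*b^3 - 11*b^2 - 6*b) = (b - 5)*(b + 1)*(b^4 + 2*b^3 - 5*b^2 - 6*b) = (b - 5)*(b + 1)*(b + 3)*(b^3 - b^2 - 2*b) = b*(b - 5)*(b + 1)*(b + 3)*(b^2 - b - 2) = b*(b - 5)*(b + 1)^2*(b + 3)*(b - 2)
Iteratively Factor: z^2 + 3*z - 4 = (z - 1)*(z + 4)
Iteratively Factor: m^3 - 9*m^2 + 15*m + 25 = (m + 1)*(m^2 - 10*m + 25) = (m - 5)*(m + 1)*(m - 5)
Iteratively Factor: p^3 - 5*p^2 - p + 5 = (p - 5)*(p^2 - 1) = (p - 5)*(p + 1)*(p - 1)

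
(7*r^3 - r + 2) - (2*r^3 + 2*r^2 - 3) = 5*r^3 - 2*r^2 - r + 5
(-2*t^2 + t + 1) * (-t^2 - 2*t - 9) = 2*t^4 + 3*t^3 + 15*t^2 - 11*t - 9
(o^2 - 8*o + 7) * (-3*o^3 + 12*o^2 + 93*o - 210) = -3*o^5 + 36*o^4 - 24*o^3 - 870*o^2 + 2331*o - 1470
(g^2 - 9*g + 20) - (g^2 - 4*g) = 20 - 5*g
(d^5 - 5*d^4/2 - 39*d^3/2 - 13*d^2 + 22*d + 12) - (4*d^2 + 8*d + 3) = d^5 - 5*d^4/2 - 39*d^3/2 - 17*d^2 + 14*d + 9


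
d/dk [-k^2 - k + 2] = -2*k - 1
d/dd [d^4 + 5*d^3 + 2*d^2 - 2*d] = 4*d^3 + 15*d^2 + 4*d - 2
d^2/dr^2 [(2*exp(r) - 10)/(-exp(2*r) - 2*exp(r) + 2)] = 2*(-exp(4*r) + 22*exp(3*r) + 18*exp(2*r) + 56*exp(r) + 16)*exp(r)/(exp(6*r) + 6*exp(5*r) + 6*exp(4*r) - 16*exp(3*r) - 12*exp(2*r) + 24*exp(r) - 8)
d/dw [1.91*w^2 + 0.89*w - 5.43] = 3.82*w + 0.89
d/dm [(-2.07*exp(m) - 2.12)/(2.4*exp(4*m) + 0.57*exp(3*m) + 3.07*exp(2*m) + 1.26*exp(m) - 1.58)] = (14.904*exp(4*m) + 22.7118*exp(3*m) + 9.9801*exp(2*m) + 13.0168*exp(m) + 5.9418)*exp(m)/(5.76*exp(8*m) + 2.736*exp(7*m) + 15.0609*exp(6*m) + 9.5478*exp(5*m) + 3.2773*exp(4*m) + 5.9352*exp(3*m) - 8.1136*exp(2*m) - 3.9816*exp(m) + 2.4964)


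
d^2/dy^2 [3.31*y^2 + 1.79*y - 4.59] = 6.62000000000000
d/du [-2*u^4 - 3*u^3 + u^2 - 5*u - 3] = -8*u^3 - 9*u^2 + 2*u - 5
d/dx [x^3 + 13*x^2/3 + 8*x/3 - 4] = 3*x^2 + 26*x/3 + 8/3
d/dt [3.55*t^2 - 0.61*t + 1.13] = 7.1*t - 0.61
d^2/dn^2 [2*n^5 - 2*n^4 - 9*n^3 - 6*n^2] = 40*n^3 - 24*n^2 - 54*n - 12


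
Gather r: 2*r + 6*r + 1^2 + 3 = 8*r + 4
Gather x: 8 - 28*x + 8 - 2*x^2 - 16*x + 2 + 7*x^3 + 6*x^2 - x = 7*x^3 + 4*x^2 - 45*x + 18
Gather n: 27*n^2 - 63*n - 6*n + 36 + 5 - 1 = 27*n^2 - 69*n + 40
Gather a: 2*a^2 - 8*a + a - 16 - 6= 2*a^2 - 7*a - 22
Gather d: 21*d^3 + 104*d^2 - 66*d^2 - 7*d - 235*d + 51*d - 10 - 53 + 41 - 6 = 21*d^3 + 38*d^2 - 191*d - 28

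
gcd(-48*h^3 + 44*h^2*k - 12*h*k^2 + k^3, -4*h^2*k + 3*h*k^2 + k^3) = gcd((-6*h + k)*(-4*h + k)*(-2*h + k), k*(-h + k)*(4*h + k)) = 1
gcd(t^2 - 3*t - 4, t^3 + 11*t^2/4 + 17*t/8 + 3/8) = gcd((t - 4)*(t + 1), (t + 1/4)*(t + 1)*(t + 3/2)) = t + 1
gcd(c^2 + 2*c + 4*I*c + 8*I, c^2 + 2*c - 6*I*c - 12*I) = c + 2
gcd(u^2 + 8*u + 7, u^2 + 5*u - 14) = u + 7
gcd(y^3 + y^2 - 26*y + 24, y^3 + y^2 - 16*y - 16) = y - 4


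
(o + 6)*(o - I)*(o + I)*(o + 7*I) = o^4 + 6*o^3 + 7*I*o^3 + o^2 + 42*I*o^2 + 6*o + 7*I*o + 42*I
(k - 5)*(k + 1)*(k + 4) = k^3 - 21*k - 20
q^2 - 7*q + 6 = (q - 6)*(q - 1)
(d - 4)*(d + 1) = d^2 - 3*d - 4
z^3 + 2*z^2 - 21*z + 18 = (z - 3)*(z - 1)*(z + 6)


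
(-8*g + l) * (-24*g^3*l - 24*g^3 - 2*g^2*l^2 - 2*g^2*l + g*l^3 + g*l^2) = 192*g^4*l + 192*g^4 - 8*g^3*l^2 - 8*g^3*l - 10*g^2*l^3 - 10*g^2*l^2 + g*l^4 + g*l^3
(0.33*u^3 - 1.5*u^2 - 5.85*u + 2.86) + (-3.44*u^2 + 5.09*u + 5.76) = 0.33*u^3 - 4.94*u^2 - 0.76*u + 8.62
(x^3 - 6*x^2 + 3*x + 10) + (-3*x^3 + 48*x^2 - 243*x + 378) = -2*x^3 + 42*x^2 - 240*x + 388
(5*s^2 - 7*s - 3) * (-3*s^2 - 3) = -15*s^4 + 21*s^3 - 6*s^2 + 21*s + 9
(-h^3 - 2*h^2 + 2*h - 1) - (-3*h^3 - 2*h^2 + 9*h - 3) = 2*h^3 - 7*h + 2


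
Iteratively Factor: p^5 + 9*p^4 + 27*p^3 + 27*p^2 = (p + 3)*(p^4 + 6*p^3 + 9*p^2) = p*(p + 3)*(p^3 + 6*p^2 + 9*p) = p^2*(p + 3)*(p^2 + 6*p + 9) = p^2*(p + 3)^2*(p + 3)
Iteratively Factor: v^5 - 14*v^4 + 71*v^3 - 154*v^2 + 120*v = (v - 4)*(v^4 - 10*v^3 + 31*v^2 - 30*v) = (v - 4)*(v - 2)*(v^3 - 8*v^2 + 15*v) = (v - 5)*(v - 4)*(v - 2)*(v^2 - 3*v) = (v - 5)*(v - 4)*(v - 3)*(v - 2)*(v)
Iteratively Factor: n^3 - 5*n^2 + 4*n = (n - 1)*(n^2 - 4*n) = (n - 4)*(n - 1)*(n)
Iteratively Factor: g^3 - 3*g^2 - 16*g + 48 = (g - 4)*(g^2 + g - 12) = (g - 4)*(g + 4)*(g - 3)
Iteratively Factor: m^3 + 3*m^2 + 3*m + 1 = (m + 1)*(m^2 + 2*m + 1) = (m + 1)^2*(m + 1)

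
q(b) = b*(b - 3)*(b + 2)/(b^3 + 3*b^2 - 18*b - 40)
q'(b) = b*(b - 3)*(b + 2)*(-3*b^2 - 6*b + 18)/(b^3 + 3*b^2 - 18*b - 40)^2 + b*(b - 3)/(b^3 + 3*b^2 - 18*b - 40) + b*(b + 2)/(b^3 + 3*b^2 - 18*b - 40) + (b - 3)*(b + 2)/(b^3 + 3*b^2 - 18*b - 40) = 4*(b^2 - 10*b + 15)/(b^4 + 2*b^3 - 39*b^2 - 40*b + 400)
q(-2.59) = -0.91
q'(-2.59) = 0.75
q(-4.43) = -6.85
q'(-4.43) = 13.67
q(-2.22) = -0.67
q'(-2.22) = 0.56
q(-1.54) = -0.36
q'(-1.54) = 0.36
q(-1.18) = -0.25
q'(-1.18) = 0.29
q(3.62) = -0.69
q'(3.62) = -3.02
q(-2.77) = -1.06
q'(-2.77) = 0.88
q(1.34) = 0.13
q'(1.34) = 0.05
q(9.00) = 0.77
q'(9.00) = 0.00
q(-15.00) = 1.42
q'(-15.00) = 0.04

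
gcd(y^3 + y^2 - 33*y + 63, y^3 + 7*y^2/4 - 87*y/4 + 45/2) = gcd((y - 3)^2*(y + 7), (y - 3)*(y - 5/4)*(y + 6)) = y - 3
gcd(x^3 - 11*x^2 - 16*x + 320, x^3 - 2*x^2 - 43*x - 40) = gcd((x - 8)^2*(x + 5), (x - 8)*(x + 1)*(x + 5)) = x^2 - 3*x - 40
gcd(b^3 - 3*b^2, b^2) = b^2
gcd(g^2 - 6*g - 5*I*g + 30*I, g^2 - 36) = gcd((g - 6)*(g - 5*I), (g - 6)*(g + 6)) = g - 6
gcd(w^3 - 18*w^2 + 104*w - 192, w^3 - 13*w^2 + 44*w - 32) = w^2 - 12*w + 32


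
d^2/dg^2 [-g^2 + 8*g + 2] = -2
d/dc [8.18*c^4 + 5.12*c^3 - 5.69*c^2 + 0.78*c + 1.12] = 32.72*c^3 + 15.36*c^2 - 11.38*c + 0.78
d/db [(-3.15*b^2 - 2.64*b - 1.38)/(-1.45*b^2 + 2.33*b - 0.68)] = (-11.1675*b^2 + 0.282*b + 5.0106)/(2.1025*b^4 - 6.757*b^3 + 7.4009*b^2 - 3.1688*b + 0.4624)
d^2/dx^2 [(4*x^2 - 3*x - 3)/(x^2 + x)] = 2*(-7*x^3 - 9*x^2 - 9*x - 3)/(x^3*(x^3 + 3*x^2 + 3*x + 1))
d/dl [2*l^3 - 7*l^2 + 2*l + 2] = 6*l^2 - 14*l + 2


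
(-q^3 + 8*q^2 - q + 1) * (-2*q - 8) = 2*q^4 - 8*q^3 - 62*q^2 + 6*q - 8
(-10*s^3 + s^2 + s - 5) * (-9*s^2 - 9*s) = 90*s^5 + 81*s^4 - 18*s^3 + 36*s^2 + 45*s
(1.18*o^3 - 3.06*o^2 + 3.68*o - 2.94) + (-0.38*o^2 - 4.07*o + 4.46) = 1.18*o^3 - 3.44*o^2 - 0.39*o + 1.52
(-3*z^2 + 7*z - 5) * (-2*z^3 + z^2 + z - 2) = 6*z^5 - 17*z^4 + 14*z^3 + 8*z^2 - 19*z + 10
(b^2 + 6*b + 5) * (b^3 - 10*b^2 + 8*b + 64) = b^5 - 4*b^4 - 47*b^3 + 62*b^2 + 424*b + 320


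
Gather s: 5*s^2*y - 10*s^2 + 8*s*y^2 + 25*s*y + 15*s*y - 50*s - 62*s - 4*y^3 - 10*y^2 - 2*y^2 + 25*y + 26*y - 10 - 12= s^2*(5*y - 10) + s*(8*y^2 + 40*y - 112) - 4*y^3 - 12*y^2 + 51*y - 22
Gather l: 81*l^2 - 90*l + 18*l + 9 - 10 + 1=81*l^2 - 72*l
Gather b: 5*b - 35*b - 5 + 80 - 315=-30*b - 240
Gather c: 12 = 12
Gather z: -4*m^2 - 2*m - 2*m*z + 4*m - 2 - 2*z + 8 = -4*m^2 + 2*m + z*(-2*m - 2) + 6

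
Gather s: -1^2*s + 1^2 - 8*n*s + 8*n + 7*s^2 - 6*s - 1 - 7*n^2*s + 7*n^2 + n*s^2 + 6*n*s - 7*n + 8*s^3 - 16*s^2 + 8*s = 7*n^2 + n + 8*s^3 + s^2*(n - 9) + s*(-7*n^2 - 2*n + 1)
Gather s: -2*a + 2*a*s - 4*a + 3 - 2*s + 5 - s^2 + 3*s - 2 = -6*a - s^2 + s*(2*a + 1) + 6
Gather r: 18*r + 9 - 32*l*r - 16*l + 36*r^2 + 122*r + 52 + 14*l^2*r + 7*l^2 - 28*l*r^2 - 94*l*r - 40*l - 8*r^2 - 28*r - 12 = 7*l^2 - 56*l + r^2*(28 - 28*l) + r*(14*l^2 - 126*l + 112) + 49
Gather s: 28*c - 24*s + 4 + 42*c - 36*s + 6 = 70*c - 60*s + 10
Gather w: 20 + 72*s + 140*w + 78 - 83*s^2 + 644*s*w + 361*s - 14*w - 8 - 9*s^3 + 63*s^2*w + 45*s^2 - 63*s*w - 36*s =-9*s^3 - 38*s^2 + 397*s + w*(63*s^2 + 581*s + 126) + 90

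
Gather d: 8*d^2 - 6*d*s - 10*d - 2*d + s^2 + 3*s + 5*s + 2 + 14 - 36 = 8*d^2 + d*(-6*s - 12) + s^2 + 8*s - 20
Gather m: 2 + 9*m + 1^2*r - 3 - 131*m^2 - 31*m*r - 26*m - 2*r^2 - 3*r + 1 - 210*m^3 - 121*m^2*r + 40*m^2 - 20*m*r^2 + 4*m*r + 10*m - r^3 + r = -210*m^3 + m^2*(-121*r - 91) + m*(-20*r^2 - 27*r - 7) - r^3 - 2*r^2 - r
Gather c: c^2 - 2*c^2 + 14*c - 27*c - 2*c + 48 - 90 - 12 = -c^2 - 15*c - 54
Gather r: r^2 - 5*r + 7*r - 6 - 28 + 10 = r^2 + 2*r - 24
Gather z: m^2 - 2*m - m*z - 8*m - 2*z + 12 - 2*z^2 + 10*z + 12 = m^2 - 10*m - 2*z^2 + z*(8 - m) + 24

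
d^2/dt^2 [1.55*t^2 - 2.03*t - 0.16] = 3.10000000000000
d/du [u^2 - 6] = 2*u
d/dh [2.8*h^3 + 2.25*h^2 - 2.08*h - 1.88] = 8.4*h^2 + 4.5*h - 2.08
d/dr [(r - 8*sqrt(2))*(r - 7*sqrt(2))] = 2*r - 15*sqrt(2)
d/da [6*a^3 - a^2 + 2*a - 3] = 18*a^2 - 2*a + 2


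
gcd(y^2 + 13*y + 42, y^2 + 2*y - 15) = 1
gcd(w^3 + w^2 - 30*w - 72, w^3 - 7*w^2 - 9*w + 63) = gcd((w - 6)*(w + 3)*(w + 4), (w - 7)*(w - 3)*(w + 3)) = w + 3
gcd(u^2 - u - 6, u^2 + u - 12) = u - 3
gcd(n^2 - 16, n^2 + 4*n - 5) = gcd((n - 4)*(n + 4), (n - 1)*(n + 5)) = 1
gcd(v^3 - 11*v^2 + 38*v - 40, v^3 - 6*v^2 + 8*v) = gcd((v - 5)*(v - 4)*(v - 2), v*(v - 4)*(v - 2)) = v^2 - 6*v + 8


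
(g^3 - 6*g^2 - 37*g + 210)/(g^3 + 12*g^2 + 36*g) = (g^2 - 12*g + 35)/(g*(g + 6))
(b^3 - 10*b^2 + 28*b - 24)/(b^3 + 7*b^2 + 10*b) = (b^3 - 10*b^2 + 28*b - 24)/(b*(b^2 + 7*b + 10))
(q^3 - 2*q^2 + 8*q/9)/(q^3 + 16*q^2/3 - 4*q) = (q - 4/3)/(q + 6)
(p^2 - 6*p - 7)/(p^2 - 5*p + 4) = (p^2 - 6*p - 7)/(p^2 - 5*p + 4)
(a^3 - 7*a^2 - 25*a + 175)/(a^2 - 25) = a - 7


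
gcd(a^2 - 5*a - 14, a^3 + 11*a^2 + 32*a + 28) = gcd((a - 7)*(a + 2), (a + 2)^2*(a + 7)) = a + 2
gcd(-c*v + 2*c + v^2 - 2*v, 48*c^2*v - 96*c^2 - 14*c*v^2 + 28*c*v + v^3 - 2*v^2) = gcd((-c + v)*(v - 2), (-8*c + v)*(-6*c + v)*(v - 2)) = v - 2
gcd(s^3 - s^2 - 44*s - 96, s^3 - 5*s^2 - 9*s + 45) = s + 3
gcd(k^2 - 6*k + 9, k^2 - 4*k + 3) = k - 3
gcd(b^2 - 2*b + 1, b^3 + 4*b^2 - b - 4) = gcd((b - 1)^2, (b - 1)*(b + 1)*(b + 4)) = b - 1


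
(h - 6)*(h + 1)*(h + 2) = h^3 - 3*h^2 - 16*h - 12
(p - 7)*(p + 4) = p^2 - 3*p - 28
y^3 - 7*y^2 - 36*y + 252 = (y - 7)*(y - 6)*(y + 6)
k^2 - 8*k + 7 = (k - 7)*(k - 1)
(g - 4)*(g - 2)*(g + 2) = g^3 - 4*g^2 - 4*g + 16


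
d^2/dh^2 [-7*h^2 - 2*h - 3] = -14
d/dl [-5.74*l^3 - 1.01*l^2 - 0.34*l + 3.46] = -17.22*l^2 - 2.02*l - 0.34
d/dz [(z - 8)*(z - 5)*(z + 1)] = 3*z^2 - 24*z + 27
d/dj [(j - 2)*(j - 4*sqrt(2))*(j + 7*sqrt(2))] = 3*j^2 - 4*j + 6*sqrt(2)*j - 56 - 6*sqrt(2)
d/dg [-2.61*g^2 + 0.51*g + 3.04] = 0.51 - 5.22*g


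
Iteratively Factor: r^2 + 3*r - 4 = (r - 1)*(r + 4)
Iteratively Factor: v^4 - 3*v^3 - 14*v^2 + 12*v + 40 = (v + 2)*(v^3 - 5*v^2 - 4*v + 20) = (v - 5)*(v + 2)*(v^2 - 4) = (v - 5)*(v - 2)*(v + 2)*(v + 2)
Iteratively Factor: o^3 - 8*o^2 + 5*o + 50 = (o - 5)*(o^2 - 3*o - 10) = (o - 5)*(o + 2)*(o - 5)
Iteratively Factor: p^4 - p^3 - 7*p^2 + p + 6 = (p - 1)*(p^3 - 7*p - 6) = (p - 3)*(p - 1)*(p^2 + 3*p + 2) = (p - 3)*(p - 1)*(p + 1)*(p + 2)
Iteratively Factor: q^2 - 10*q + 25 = (q - 5)*(q - 5)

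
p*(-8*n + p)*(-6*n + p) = 48*n^2*p - 14*n*p^2 + p^3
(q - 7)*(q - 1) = q^2 - 8*q + 7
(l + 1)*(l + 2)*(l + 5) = l^3 + 8*l^2 + 17*l + 10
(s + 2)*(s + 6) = s^2 + 8*s + 12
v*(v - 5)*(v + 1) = v^3 - 4*v^2 - 5*v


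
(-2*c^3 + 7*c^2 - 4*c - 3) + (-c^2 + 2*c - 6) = -2*c^3 + 6*c^2 - 2*c - 9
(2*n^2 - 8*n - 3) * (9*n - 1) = 18*n^3 - 74*n^2 - 19*n + 3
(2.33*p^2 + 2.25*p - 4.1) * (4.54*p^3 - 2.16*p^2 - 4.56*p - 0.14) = 10.5782*p^5 + 5.1822*p^4 - 34.0988*p^3 - 1.7302*p^2 + 18.381*p + 0.574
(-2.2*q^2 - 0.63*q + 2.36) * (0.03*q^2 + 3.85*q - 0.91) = -0.066*q^4 - 8.4889*q^3 - 0.3527*q^2 + 9.6593*q - 2.1476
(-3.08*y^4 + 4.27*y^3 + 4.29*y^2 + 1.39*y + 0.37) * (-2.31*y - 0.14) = 7.1148*y^5 - 9.4325*y^4 - 10.5077*y^3 - 3.8115*y^2 - 1.0493*y - 0.0518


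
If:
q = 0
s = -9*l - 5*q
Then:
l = -s/9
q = 0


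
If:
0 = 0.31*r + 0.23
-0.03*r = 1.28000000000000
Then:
No Solution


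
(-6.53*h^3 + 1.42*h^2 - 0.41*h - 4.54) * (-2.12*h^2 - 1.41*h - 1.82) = 13.8436*h^5 + 6.1969*h^4 + 10.7516*h^3 + 7.6185*h^2 + 7.1476*h + 8.2628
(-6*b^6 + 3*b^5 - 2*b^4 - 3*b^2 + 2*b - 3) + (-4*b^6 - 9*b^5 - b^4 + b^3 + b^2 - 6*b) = -10*b^6 - 6*b^5 - 3*b^4 + b^3 - 2*b^2 - 4*b - 3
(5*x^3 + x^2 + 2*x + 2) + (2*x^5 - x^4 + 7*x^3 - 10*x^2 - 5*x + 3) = 2*x^5 - x^4 + 12*x^3 - 9*x^2 - 3*x + 5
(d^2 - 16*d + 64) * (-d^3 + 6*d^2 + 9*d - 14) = -d^5 + 22*d^4 - 151*d^3 + 226*d^2 + 800*d - 896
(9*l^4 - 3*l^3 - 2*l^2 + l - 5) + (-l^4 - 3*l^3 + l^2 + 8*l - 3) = 8*l^4 - 6*l^3 - l^2 + 9*l - 8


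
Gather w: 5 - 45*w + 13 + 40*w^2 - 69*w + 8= 40*w^2 - 114*w + 26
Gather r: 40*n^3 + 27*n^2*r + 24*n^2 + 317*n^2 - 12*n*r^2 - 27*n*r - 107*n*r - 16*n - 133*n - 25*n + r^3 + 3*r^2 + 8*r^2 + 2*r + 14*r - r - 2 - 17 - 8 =40*n^3 + 341*n^2 - 174*n + r^3 + r^2*(11 - 12*n) + r*(27*n^2 - 134*n + 15) - 27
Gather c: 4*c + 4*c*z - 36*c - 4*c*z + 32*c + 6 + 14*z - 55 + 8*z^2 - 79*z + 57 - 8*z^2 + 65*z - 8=0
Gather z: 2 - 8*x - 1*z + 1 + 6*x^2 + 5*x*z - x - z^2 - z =6*x^2 - 9*x - z^2 + z*(5*x - 2) + 3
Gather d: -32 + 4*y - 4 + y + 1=5*y - 35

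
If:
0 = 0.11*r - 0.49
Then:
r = 4.45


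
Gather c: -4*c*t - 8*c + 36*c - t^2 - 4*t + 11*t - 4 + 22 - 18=c*(28 - 4*t) - t^2 + 7*t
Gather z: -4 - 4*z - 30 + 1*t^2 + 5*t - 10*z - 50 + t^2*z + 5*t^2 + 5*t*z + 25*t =6*t^2 + 30*t + z*(t^2 + 5*t - 14) - 84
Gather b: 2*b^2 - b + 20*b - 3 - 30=2*b^2 + 19*b - 33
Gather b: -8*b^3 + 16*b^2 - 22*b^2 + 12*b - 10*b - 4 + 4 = -8*b^3 - 6*b^2 + 2*b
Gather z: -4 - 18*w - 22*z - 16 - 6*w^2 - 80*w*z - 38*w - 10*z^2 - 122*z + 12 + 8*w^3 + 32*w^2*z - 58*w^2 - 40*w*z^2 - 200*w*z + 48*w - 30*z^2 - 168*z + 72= 8*w^3 - 64*w^2 - 8*w + z^2*(-40*w - 40) + z*(32*w^2 - 280*w - 312) + 64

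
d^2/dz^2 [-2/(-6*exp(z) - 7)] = (72*exp(z) - 84)*exp(z)/(6*exp(z) + 7)^3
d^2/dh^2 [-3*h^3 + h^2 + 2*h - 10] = 2 - 18*h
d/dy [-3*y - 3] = -3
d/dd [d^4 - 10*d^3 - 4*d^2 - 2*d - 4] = 4*d^3 - 30*d^2 - 8*d - 2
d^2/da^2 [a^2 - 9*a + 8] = 2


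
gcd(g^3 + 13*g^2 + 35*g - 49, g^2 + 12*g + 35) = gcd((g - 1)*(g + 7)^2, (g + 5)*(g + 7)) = g + 7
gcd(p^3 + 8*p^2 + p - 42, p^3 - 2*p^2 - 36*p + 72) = p - 2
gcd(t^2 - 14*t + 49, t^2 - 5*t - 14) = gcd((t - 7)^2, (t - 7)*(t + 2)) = t - 7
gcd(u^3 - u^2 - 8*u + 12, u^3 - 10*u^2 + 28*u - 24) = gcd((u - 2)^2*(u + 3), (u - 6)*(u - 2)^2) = u^2 - 4*u + 4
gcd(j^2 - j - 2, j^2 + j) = j + 1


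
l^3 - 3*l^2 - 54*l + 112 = (l - 8)*(l - 2)*(l + 7)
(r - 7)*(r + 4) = r^2 - 3*r - 28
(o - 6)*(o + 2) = o^2 - 4*o - 12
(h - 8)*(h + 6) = h^2 - 2*h - 48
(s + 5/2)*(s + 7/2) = s^2 + 6*s + 35/4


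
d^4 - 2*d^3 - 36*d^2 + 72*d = d*(d - 6)*(d - 2)*(d + 6)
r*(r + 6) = r^2 + 6*r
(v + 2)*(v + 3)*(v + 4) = v^3 + 9*v^2 + 26*v + 24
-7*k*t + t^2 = t*(-7*k + t)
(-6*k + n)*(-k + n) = 6*k^2 - 7*k*n + n^2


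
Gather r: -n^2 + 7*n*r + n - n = -n^2 + 7*n*r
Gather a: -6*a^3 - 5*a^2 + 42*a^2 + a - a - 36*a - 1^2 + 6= -6*a^3 + 37*a^2 - 36*a + 5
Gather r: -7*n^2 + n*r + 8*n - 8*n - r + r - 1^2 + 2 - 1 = -7*n^2 + n*r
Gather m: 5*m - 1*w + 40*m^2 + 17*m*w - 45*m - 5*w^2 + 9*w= 40*m^2 + m*(17*w - 40) - 5*w^2 + 8*w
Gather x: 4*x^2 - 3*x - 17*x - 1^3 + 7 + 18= 4*x^2 - 20*x + 24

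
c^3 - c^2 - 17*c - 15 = (c - 5)*(c + 1)*(c + 3)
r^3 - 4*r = r*(r - 2)*(r + 2)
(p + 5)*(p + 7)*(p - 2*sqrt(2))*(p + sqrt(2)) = p^4 - sqrt(2)*p^3 + 12*p^3 - 12*sqrt(2)*p^2 + 31*p^2 - 35*sqrt(2)*p - 48*p - 140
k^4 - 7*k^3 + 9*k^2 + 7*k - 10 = (k - 5)*(k - 2)*(k - 1)*(k + 1)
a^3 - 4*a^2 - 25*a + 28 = (a - 7)*(a - 1)*(a + 4)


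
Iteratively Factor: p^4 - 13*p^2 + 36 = (p - 2)*(p^3 + 2*p^2 - 9*p - 18) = (p - 2)*(p + 2)*(p^2 - 9) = (p - 2)*(p + 2)*(p + 3)*(p - 3)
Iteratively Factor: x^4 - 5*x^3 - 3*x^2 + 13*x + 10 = (x + 1)*(x^3 - 6*x^2 + 3*x + 10) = (x + 1)^2*(x^2 - 7*x + 10) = (x - 5)*(x + 1)^2*(x - 2)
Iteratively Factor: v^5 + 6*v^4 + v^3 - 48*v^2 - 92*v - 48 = (v + 4)*(v^4 + 2*v^3 - 7*v^2 - 20*v - 12) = (v + 2)*(v + 4)*(v^3 - 7*v - 6) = (v - 3)*(v + 2)*(v + 4)*(v^2 + 3*v + 2) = (v - 3)*(v + 1)*(v + 2)*(v + 4)*(v + 2)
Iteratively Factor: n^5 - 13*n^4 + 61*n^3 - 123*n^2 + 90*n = (n)*(n^4 - 13*n^3 + 61*n^2 - 123*n + 90) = n*(n - 3)*(n^3 - 10*n^2 + 31*n - 30) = n*(n - 5)*(n - 3)*(n^2 - 5*n + 6) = n*(n - 5)*(n - 3)*(n - 2)*(n - 3)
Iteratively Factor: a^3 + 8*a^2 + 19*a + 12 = (a + 3)*(a^2 + 5*a + 4) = (a + 3)*(a + 4)*(a + 1)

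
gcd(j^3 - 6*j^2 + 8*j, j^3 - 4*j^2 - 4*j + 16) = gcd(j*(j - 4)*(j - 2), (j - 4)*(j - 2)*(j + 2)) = j^2 - 6*j + 8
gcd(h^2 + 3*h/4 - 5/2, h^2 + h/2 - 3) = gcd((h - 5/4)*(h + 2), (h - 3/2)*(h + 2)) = h + 2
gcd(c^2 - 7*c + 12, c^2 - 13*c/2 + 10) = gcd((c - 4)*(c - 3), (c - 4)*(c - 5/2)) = c - 4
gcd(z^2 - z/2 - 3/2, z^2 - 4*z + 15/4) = z - 3/2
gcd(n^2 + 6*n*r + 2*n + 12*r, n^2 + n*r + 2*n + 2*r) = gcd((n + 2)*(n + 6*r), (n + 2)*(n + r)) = n + 2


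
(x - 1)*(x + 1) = x^2 - 1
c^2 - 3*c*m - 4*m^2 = (c - 4*m)*(c + m)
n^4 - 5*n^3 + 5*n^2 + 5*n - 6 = (n - 3)*(n - 2)*(n - 1)*(n + 1)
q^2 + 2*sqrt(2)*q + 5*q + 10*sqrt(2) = (q + 5)*(q + 2*sqrt(2))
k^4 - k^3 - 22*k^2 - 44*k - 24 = (k - 6)*(k + 1)*(k + 2)^2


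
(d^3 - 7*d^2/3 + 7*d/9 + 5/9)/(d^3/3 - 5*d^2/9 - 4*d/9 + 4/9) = (9*d^3 - 21*d^2 + 7*d + 5)/(3*d^3 - 5*d^2 - 4*d + 4)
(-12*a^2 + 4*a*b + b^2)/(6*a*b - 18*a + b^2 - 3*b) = (-2*a + b)/(b - 3)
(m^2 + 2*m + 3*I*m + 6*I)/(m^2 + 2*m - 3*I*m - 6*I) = (m + 3*I)/(m - 3*I)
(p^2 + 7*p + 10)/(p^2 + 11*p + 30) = (p + 2)/(p + 6)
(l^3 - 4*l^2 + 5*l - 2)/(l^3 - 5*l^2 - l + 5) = (l^2 - 3*l + 2)/(l^2 - 4*l - 5)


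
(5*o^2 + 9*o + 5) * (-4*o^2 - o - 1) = -20*o^4 - 41*o^3 - 34*o^2 - 14*o - 5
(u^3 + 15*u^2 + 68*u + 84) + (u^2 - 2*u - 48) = u^3 + 16*u^2 + 66*u + 36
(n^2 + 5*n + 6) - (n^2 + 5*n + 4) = 2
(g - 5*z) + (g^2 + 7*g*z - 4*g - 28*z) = g^2 + 7*g*z - 3*g - 33*z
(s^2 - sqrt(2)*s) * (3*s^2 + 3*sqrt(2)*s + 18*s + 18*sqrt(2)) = 3*s^4 + 18*s^3 - 6*s^2 - 36*s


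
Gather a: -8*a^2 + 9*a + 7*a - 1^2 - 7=-8*a^2 + 16*a - 8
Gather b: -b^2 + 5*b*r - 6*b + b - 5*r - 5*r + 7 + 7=-b^2 + b*(5*r - 5) - 10*r + 14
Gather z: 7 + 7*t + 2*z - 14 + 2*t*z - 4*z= 7*t + z*(2*t - 2) - 7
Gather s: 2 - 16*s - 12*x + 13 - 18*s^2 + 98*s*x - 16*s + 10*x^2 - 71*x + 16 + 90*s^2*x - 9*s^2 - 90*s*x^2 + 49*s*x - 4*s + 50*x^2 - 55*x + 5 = s^2*(90*x - 27) + s*(-90*x^2 + 147*x - 36) + 60*x^2 - 138*x + 36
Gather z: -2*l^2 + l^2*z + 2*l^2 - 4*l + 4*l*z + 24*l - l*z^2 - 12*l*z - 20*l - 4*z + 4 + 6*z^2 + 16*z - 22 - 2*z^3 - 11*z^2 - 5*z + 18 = -2*z^3 + z^2*(-l - 5) + z*(l^2 - 8*l + 7)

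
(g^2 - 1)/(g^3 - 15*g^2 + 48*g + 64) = (g - 1)/(g^2 - 16*g + 64)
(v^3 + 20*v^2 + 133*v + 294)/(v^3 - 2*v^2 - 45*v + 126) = (v^2 + 13*v + 42)/(v^2 - 9*v + 18)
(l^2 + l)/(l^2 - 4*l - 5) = l/(l - 5)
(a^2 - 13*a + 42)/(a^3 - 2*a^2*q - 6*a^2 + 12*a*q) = (7 - a)/(a*(-a + 2*q))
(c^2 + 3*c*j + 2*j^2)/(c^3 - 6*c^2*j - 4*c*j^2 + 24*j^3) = (c + j)/(c^2 - 8*c*j + 12*j^2)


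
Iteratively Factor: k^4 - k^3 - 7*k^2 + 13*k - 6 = (k - 1)*(k^3 - 7*k + 6) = (k - 1)^2*(k^2 + k - 6) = (k - 2)*(k - 1)^2*(k + 3)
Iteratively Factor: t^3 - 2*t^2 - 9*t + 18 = (t + 3)*(t^2 - 5*t + 6) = (t - 3)*(t + 3)*(t - 2)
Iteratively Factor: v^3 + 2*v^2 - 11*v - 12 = (v + 4)*(v^2 - 2*v - 3) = (v - 3)*(v + 4)*(v + 1)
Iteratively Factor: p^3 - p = (p)*(p^2 - 1) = p*(p - 1)*(p + 1)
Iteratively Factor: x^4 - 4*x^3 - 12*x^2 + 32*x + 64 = (x - 4)*(x^3 - 12*x - 16) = (x - 4)*(x + 2)*(x^2 - 2*x - 8) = (x - 4)^2*(x + 2)*(x + 2)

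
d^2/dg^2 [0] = 0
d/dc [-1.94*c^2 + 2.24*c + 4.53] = 2.24 - 3.88*c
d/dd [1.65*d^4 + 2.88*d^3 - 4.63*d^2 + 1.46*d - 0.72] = 6.6*d^3 + 8.64*d^2 - 9.26*d + 1.46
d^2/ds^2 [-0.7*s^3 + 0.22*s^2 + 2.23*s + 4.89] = 0.44 - 4.2*s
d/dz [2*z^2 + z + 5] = 4*z + 1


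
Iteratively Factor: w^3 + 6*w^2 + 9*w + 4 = (w + 1)*(w^2 + 5*w + 4) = (w + 1)^2*(w + 4)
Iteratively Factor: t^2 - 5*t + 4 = (t - 1)*(t - 4)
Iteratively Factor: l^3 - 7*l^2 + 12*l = (l - 3)*(l^2 - 4*l) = (l - 4)*(l - 3)*(l)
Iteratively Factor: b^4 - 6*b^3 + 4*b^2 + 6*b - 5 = (b + 1)*(b^3 - 7*b^2 + 11*b - 5) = (b - 1)*(b + 1)*(b^2 - 6*b + 5) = (b - 1)^2*(b + 1)*(b - 5)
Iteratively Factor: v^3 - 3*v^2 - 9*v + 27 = (v - 3)*(v^2 - 9) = (v - 3)^2*(v + 3)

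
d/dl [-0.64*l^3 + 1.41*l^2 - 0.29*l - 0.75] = -1.92*l^2 + 2.82*l - 0.29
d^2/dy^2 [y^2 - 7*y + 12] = 2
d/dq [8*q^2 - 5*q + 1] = 16*q - 5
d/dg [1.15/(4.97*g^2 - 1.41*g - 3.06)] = (1.6215 - 11.431*g)/(-4.97*g^2 + 1.41*g + 3.06)^2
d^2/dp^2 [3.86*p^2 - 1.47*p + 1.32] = 7.72000000000000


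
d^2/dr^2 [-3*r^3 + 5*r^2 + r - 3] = 10 - 18*r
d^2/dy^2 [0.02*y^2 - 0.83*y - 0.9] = 0.0400000000000000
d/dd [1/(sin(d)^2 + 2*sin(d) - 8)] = -2*(sin(d) + 1)*cos(d)/(sin(d)^2 + 2*sin(d) - 8)^2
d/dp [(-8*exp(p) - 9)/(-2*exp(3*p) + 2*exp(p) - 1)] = 2*(-(8*exp(p) + 9)*(3*exp(2*p) - 1) + 8*exp(3*p) - 8*exp(p) + 4)*exp(p)/(2*exp(3*p) - 2*exp(p) + 1)^2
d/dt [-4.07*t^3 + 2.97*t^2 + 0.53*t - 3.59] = -12.21*t^2 + 5.94*t + 0.53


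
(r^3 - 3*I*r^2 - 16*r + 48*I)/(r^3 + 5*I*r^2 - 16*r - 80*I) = (r - 3*I)/(r + 5*I)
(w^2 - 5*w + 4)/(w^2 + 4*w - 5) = (w - 4)/(w + 5)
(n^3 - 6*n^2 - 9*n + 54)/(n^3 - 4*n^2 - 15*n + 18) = (n - 3)/(n - 1)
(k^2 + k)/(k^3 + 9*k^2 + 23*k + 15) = k/(k^2 + 8*k + 15)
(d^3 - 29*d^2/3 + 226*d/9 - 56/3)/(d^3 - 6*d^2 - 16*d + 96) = (9*d^2 - 33*d + 28)/(9*(d^2 - 16))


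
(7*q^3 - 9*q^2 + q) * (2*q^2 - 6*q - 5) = 14*q^5 - 60*q^4 + 21*q^3 + 39*q^2 - 5*q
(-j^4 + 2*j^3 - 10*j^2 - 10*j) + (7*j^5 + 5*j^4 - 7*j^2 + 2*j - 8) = 7*j^5 + 4*j^4 + 2*j^3 - 17*j^2 - 8*j - 8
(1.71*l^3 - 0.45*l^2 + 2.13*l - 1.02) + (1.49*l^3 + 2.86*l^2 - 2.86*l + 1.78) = 3.2*l^3 + 2.41*l^2 - 0.73*l + 0.76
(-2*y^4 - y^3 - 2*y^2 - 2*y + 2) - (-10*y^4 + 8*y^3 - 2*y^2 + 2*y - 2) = 8*y^4 - 9*y^3 - 4*y + 4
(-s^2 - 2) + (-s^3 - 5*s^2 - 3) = -s^3 - 6*s^2 - 5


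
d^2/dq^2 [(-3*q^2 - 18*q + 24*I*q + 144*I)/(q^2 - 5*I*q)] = 18*(q^3*(-2 + I) + 48*I*q^2 + 240*q - 400*I)/(q^3*(q^3 - 15*I*q^2 - 75*q + 125*I))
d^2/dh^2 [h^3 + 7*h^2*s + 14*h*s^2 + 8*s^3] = 6*h + 14*s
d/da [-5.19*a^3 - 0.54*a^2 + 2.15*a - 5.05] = -15.57*a^2 - 1.08*a + 2.15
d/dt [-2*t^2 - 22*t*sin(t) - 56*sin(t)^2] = -22*t*cos(t) - 4*t - 22*sin(t) - 56*sin(2*t)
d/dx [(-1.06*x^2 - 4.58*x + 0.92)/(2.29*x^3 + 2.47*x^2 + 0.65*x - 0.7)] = (2.4274*x^4 + 20.9764*x^3 + 4.3032*x^2 - 3.0608*x + 2.608)/(5.2441*x^6 + 11.3126*x^5 + 9.0779*x^4 + 0.00500000000000034*x^3 - 3.0355*x^2 - 0.91*x + 0.49)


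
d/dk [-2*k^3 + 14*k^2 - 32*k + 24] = -6*k^2 + 28*k - 32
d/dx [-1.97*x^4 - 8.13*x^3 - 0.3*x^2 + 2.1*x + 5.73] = -7.88*x^3 - 24.39*x^2 - 0.6*x + 2.1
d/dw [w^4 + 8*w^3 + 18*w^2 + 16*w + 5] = 4*w^3 + 24*w^2 + 36*w + 16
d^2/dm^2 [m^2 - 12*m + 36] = 2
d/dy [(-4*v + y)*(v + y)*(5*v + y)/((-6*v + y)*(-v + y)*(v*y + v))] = ((v - y)*(v + y)*(4*v - y)*(5*v + y)*(6*v - y) - (v - y)*(v + y)*(4*v - y)*(5*v + y)*(y + 1) + (v - y)*(6*v - y)*(y + 1)*(-(v + y)*(4*v - y) + (v + y)*(5*v + y) - (4*v - y)*(5*v + y)) - (v + y)*(4*v - y)*(5*v + y)*(6*v - y)*(y + 1))/(v*(v - y)^2*(6*v - y)^2*(y + 1)^2)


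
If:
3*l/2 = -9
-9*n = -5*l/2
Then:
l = -6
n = -5/3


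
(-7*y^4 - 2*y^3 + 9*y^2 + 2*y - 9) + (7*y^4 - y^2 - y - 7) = -2*y^3 + 8*y^2 + y - 16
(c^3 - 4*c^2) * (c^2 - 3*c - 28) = c^5 - 7*c^4 - 16*c^3 + 112*c^2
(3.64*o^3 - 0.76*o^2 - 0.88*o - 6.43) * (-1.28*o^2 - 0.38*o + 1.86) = -4.6592*o^5 - 0.4104*o^4 + 8.1856*o^3 + 7.1512*o^2 + 0.8066*o - 11.9598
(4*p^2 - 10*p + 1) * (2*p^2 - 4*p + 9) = 8*p^4 - 36*p^3 + 78*p^2 - 94*p + 9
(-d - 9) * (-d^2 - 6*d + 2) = d^3 + 15*d^2 + 52*d - 18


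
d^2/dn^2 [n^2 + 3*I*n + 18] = 2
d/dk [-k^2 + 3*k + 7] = 3 - 2*k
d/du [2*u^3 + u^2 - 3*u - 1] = 6*u^2 + 2*u - 3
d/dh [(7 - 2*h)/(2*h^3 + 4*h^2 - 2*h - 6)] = (-h^3 - 2*h^2 + h + (2*h - 7)*(3*h^2 + 4*h - 1)/2 + 3)/(h^3 + 2*h^2 - h - 3)^2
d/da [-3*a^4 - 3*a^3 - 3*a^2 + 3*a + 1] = -12*a^3 - 9*a^2 - 6*a + 3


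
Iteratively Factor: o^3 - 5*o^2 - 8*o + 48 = (o - 4)*(o^2 - o - 12) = (o - 4)*(o + 3)*(o - 4)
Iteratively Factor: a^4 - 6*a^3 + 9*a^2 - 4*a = (a - 4)*(a^3 - 2*a^2 + a) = a*(a - 4)*(a^2 - 2*a + 1) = a*(a - 4)*(a - 1)*(a - 1)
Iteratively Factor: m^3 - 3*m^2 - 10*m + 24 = (m - 2)*(m^2 - m - 12) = (m - 2)*(m + 3)*(m - 4)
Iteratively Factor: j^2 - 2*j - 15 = (j - 5)*(j + 3)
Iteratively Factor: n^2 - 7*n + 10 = (n - 2)*(n - 5)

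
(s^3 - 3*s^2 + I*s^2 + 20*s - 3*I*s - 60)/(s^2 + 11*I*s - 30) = (s^2 - s*(3 + 4*I) + 12*I)/(s + 6*I)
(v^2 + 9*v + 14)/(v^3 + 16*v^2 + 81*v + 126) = (v + 2)/(v^2 + 9*v + 18)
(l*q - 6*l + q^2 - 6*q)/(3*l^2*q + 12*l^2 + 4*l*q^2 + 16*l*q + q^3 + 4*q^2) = (q - 6)/(3*l*q + 12*l + q^2 + 4*q)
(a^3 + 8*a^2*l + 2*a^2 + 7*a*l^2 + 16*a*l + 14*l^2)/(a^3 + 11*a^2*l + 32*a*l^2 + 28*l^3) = (a^2 + a*l + 2*a + 2*l)/(a^2 + 4*a*l + 4*l^2)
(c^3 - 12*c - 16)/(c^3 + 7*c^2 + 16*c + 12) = (c - 4)/(c + 3)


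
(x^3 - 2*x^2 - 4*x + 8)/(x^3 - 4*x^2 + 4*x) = (x + 2)/x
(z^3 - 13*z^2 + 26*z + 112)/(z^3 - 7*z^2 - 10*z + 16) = (z - 7)/(z - 1)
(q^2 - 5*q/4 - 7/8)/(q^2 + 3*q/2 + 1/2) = (q - 7/4)/(q + 1)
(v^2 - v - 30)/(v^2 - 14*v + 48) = (v + 5)/(v - 8)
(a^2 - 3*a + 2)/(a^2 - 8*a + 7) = (a - 2)/(a - 7)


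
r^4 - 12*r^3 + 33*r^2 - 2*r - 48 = (r - 8)*(r - 3)*(r - 2)*(r + 1)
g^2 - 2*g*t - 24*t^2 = (g - 6*t)*(g + 4*t)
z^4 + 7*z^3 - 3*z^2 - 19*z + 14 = (z - 1)^2*(z + 2)*(z + 7)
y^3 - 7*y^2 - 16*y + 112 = (y - 7)*(y - 4)*(y + 4)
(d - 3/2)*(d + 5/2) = d^2 + d - 15/4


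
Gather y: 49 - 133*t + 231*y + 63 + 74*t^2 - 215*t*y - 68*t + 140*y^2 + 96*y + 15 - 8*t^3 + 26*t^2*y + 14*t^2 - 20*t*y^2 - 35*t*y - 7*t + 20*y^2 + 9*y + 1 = -8*t^3 + 88*t^2 - 208*t + y^2*(160 - 20*t) + y*(26*t^2 - 250*t + 336) + 128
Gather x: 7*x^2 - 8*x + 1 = 7*x^2 - 8*x + 1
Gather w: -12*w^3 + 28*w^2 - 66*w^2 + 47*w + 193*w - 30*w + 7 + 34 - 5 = -12*w^3 - 38*w^2 + 210*w + 36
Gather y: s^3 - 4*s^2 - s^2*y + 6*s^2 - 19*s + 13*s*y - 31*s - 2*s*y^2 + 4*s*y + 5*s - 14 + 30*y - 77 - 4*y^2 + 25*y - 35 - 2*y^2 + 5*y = s^3 + 2*s^2 - 45*s + y^2*(-2*s - 6) + y*(-s^2 + 17*s + 60) - 126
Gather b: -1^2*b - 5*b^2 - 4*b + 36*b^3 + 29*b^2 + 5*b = 36*b^3 + 24*b^2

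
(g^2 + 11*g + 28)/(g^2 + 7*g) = (g + 4)/g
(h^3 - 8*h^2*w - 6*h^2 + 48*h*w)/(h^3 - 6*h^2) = (h - 8*w)/h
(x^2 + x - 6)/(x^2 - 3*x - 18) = (x - 2)/(x - 6)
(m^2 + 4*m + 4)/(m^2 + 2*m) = (m + 2)/m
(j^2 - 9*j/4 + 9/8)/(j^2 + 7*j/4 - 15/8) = (2*j - 3)/(2*j + 5)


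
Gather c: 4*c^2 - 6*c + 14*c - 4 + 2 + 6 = 4*c^2 + 8*c + 4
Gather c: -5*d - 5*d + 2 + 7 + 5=14 - 10*d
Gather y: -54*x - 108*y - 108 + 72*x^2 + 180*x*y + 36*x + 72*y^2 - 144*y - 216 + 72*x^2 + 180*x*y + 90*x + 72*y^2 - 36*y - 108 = 144*x^2 + 72*x + 144*y^2 + y*(360*x - 288) - 432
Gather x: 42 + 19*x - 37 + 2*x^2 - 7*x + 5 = 2*x^2 + 12*x + 10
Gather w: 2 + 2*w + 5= 2*w + 7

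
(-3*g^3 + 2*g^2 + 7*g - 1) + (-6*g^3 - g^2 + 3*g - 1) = -9*g^3 + g^2 + 10*g - 2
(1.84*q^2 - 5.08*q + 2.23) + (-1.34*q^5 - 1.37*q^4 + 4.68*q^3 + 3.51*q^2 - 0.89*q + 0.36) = -1.34*q^5 - 1.37*q^4 + 4.68*q^3 + 5.35*q^2 - 5.97*q + 2.59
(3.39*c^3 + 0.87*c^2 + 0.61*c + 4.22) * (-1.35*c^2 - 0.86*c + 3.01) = -4.5765*c^5 - 4.0899*c^4 + 8.6322*c^3 - 3.6029*c^2 - 1.7931*c + 12.7022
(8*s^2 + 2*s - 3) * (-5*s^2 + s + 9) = -40*s^4 - 2*s^3 + 89*s^2 + 15*s - 27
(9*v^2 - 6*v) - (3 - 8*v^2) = 17*v^2 - 6*v - 3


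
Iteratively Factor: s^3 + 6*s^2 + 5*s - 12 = (s + 4)*(s^2 + 2*s - 3) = (s - 1)*(s + 4)*(s + 3)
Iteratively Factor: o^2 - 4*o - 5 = (o - 5)*(o + 1)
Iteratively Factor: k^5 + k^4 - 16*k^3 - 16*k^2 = (k - 4)*(k^4 + 5*k^3 + 4*k^2) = k*(k - 4)*(k^3 + 5*k^2 + 4*k) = k^2*(k - 4)*(k^2 + 5*k + 4) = k^2*(k - 4)*(k + 4)*(k + 1)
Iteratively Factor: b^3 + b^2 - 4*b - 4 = (b - 2)*(b^2 + 3*b + 2) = (b - 2)*(b + 2)*(b + 1)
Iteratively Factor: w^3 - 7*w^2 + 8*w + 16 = (w - 4)*(w^2 - 3*w - 4) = (w - 4)^2*(w + 1)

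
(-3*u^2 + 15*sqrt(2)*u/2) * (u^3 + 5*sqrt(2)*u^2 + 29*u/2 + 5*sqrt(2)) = -3*u^5 - 15*sqrt(2)*u^4/2 + 63*u^3/2 + 375*sqrt(2)*u^2/4 + 75*u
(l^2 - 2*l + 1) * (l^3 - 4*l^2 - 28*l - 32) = l^5 - 6*l^4 - 19*l^3 + 20*l^2 + 36*l - 32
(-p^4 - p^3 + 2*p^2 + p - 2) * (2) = -2*p^4 - 2*p^3 + 4*p^2 + 2*p - 4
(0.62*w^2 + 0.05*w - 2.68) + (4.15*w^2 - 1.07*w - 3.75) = 4.77*w^2 - 1.02*w - 6.43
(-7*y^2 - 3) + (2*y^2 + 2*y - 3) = -5*y^2 + 2*y - 6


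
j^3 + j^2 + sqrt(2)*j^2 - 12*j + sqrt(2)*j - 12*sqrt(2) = (j - 3)*(j + 4)*(j + sqrt(2))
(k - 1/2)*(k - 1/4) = k^2 - 3*k/4 + 1/8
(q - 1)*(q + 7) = q^2 + 6*q - 7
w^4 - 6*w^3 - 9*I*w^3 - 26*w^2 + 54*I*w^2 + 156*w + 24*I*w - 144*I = (w - 6)*(w - 4*I)*(w - 3*I)*(w - 2*I)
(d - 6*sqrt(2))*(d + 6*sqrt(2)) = d^2 - 72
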